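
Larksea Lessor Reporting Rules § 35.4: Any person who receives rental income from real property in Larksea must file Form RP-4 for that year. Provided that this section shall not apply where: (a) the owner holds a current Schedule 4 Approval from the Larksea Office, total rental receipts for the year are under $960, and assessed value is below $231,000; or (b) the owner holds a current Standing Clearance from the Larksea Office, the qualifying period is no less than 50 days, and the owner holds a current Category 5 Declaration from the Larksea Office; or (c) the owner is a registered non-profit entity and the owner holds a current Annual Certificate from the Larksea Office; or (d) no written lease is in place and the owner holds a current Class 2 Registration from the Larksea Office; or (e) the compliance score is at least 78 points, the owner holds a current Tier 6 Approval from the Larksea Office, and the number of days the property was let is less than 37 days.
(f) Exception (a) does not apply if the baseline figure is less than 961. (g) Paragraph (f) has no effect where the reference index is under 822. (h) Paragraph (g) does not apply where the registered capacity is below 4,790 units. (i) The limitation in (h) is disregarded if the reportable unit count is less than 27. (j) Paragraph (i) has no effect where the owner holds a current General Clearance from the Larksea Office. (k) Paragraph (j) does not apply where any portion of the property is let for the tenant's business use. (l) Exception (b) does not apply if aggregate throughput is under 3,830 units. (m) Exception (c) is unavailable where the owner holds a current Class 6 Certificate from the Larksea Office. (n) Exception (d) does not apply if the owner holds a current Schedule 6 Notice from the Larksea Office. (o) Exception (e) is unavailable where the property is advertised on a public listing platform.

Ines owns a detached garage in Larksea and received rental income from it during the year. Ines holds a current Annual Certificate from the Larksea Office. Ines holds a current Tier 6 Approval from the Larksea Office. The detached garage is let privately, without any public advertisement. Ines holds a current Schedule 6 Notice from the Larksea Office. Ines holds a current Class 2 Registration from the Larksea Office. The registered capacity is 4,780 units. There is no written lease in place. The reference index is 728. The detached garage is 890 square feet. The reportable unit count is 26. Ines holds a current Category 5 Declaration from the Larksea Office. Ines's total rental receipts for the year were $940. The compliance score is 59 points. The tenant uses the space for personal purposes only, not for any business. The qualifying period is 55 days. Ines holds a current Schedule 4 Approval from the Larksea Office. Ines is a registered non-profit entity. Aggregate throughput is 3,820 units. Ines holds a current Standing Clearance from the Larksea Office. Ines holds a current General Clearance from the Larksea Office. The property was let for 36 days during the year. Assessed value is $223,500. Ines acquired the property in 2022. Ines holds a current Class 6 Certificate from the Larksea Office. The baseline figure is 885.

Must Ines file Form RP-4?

Yes — Ines must file Form RP-4.

Exception (a): a current Schedule 4 Approval is held; total rental receipts for the year are $940, under the $960 limit; assessed value is $223,500, below the $231,000 limit — every condition holds. Turning to paragraphs (f)–(k): (f) operates — the baseline figure is 885, less than the 961 limit. (g) would limit (f) — the reference index is 728, under the 822 limit — but (h) sets (g) aside: (h) applies — the registered capacity is 4,780 units, below the 4,790 units limit. (i) is triggered (the reportable unit count is 26, less than the 27 limit), but is overridden by (j): (j) is triggered — a current General Clearance is held. (k), which would lift (j), does not operate here — the space is used for personal purposes only. So (a) is unavailable.
Exception (b)'s conditions are all satisfied: a current Standing Clearance is held; the qualifying period is 55 days, meeting the 50 days threshold; a current Category 5 Declaration is held. But applying paragraph (l): (l) operates against (b): aggregate throughput is 3,820 units, under the 3,830 units limit. So (b) is unavailable.
Exception (c): Ines is a registered non-profit; a current Annual Certificate is held — every condition holds. Turning to paragraph (m): (m) applies — a current Class 6 Certificate is held. So (c) is unavailable.
Exception (d)'s conditions are all satisfied: there is no written lease; a current Class 2 Registration is held. However, paragraph (n) must be considered: (n) operates against (d): a current Schedule 6 Notice is held. (d) is therefore removed.
Exception (e) does not apply: the compliance score is 59 points, short of 78 points.
None of the exceptions is available; § 35.4 applies in full.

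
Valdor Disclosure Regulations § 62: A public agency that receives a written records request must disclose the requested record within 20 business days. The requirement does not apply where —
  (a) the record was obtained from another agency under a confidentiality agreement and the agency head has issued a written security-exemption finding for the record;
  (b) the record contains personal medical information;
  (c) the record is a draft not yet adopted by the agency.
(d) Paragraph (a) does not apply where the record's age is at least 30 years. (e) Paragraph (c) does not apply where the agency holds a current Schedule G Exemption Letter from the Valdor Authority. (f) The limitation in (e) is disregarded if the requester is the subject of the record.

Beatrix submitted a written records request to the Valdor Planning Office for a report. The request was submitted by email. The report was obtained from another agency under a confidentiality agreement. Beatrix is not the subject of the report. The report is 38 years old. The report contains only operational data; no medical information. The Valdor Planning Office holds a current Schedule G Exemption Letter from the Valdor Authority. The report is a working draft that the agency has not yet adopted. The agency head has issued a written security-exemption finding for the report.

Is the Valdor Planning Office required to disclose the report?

Exception (a)'s conditions are all satisfied: the report was obtained under a confidentiality agreement; a written security-exemption finding has been issued. But: (d) operates against (a): the record's age is 38 years, meeting the 30 years threshold. Exception (a) does not apply.
Exception (b) does not apply: the report contains only operational data.
All of (c)'s requirements are met (the report is an unadopted draft). But: (e) applies — a current Schedule G Exemption Letter is held. (f), which would lift (e), does not operate here — Beatrix is not the subject of the report. So (c) is unavailable.
No exception displaces § 62.

Yes — the Valdor Planning Office must disclose the report.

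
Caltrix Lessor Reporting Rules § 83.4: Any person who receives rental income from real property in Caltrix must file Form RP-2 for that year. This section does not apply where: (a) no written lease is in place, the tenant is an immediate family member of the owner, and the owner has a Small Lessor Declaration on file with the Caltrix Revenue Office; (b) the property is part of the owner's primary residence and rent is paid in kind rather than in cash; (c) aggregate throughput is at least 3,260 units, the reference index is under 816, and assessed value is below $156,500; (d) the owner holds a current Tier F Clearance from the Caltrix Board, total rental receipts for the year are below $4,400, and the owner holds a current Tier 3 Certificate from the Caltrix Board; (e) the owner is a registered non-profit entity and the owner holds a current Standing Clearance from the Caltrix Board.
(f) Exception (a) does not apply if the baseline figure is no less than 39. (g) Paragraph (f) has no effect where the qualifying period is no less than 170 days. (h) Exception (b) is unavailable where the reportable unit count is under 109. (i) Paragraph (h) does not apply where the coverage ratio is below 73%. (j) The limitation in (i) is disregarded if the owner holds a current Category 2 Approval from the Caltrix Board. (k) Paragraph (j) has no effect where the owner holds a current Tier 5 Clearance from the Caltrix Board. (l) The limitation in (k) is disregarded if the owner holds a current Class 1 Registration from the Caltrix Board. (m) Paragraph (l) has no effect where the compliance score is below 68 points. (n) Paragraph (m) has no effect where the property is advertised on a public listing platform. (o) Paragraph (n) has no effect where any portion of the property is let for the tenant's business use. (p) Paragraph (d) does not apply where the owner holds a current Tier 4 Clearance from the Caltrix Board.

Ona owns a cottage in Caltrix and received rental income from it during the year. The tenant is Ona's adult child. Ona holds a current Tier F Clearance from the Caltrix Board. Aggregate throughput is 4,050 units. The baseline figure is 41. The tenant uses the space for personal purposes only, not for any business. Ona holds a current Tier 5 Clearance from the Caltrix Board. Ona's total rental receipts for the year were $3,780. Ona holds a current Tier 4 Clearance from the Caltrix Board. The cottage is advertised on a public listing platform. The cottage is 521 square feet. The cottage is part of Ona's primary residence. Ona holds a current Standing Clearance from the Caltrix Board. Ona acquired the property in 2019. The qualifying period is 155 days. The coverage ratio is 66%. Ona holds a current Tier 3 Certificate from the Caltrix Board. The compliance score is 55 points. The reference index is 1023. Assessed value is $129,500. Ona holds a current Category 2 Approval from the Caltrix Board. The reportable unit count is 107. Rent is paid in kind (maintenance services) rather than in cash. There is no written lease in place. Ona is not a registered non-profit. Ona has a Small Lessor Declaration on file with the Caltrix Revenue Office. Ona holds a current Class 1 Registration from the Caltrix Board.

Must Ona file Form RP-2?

Yes — Ona must file Form RP-2.

Exception (a) is satisfied on its face — there is no written lease; the tenant is an immediate family member; a Small Lessor Declaration is on file. But: (f) operates — the baseline figure is 41, meeting the 39 threshold. (g) is not engaged (the qualifying period is 155 days, short of 170 days), so (f) stands. So (a) is unavailable.
All of (b)'s requirements are met (the cottage is part of the primary residence; rent is paid in kind). However, paragraphs (h)–(o) must be considered: (h) is triggered — the reportable unit count is 107, under the 109 limit. (i) applies (the coverage ratio is 66%, below the 73% limit), but yields to (j): (j) operates against (i): a current Category 2 Approval is held. (k) applies (a current Tier 5 Clearance is held), but is displaced by (l): (l) operates against (k): a current Class 1 Registration is held. (m) is engaged (the compliance score is 55 points, below the 68 points limit), but yields to (n): (n) operates against (m): the property is publicly advertised. (o), which would lift (n), is not triggered — the space is used for personal purposes only. So (b) is unavailable.
Exception (c) requires that the reference index is under 816; but the reference index is 1,023, not under 816, so (c) is unavailable.
All of (d)'s requirements are met (a current Tier F Clearance is held; total rental receipts for the year are $3,780, below the $4,400 limit; a current Tier 3 Certificate is held). Turning to paragraph (p): (p) operates against (d): a current Tier 4 Clearance is held. So (d) is unavailable.
Exception (e) requires that the owner is a registered non-profit entity; but Ona is not a registered non-profit, so (e) is unavailable.
No exception is made out. Ona falls within the general rule.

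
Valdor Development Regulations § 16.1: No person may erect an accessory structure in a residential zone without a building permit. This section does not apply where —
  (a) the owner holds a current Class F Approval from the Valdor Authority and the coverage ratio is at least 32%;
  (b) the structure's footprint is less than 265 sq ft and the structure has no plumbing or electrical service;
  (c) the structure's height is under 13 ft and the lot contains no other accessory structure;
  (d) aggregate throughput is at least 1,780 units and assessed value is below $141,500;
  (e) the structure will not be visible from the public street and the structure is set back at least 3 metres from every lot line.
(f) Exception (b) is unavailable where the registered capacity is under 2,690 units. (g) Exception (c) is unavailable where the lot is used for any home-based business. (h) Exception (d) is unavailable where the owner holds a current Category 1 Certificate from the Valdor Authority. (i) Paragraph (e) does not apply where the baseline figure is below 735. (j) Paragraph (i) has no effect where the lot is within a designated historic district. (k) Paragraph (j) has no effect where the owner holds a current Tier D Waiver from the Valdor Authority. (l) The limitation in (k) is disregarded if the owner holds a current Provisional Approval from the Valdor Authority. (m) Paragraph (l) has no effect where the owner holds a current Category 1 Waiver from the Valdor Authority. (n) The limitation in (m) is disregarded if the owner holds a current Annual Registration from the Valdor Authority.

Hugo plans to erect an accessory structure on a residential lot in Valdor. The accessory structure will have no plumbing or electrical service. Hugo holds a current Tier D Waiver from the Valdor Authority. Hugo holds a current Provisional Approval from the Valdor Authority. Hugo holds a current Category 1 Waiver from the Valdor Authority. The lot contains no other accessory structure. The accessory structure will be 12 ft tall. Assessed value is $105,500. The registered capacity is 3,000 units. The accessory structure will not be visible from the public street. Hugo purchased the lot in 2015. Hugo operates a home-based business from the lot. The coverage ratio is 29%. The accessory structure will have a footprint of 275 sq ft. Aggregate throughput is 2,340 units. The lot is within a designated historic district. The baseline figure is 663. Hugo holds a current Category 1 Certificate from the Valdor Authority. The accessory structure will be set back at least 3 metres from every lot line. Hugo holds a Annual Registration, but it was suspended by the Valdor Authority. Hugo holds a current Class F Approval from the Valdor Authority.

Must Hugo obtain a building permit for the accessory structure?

Exception (a) requires that the coverage ratio is at least 32%; but the coverage ratio is 29%, short of 32%, so (a) is unavailable.
Exception (b) requires that the structure's footprint is less than 265 sq ft; but the structure's footprint is 275 sq ft, not less than 265 sq ft, so (b) is unavailable.
All of (c)'s requirements are met (the structure's height is 12 ft, under the 13 ft limit; the lot has no other accessory structure). But applying paragraph (g): (g) operates — a home-based business operates on the lot. So (c) is unavailable.
All of (d)'s requirements are met (aggregate throughput is 2,340 units, meeting the 1,780 units threshold; assessed value is $105,500, below the $141,500 limit). However, paragraph (h) must be considered: (h) operates against (d): a current Category 1 Certificate is held. (d) is therefore removed.
Exception (e): the structure will not be visible from the street; the setback is at least 3 m on every side — every condition holds. However, paragraphs (i)–(n) must be considered: (i) operates against (e): the baseline figure is 663, below the 735 limit. (j) applies (the lot is in a historic district), but yields to (k): (k) operates against (j): a current Tier D Waiver is held. (l) operates (a current Provisional Approval is held), but is overridden by (m): (m) operates against (l): a current Category 1 Waiver is held. (n), which would lift (m), does not operate here — no current Annual Registration is held. So (e) is unavailable.
No exception is made out. Hugo falls within the general rule.

Yes — Hugo must obtain a building permit.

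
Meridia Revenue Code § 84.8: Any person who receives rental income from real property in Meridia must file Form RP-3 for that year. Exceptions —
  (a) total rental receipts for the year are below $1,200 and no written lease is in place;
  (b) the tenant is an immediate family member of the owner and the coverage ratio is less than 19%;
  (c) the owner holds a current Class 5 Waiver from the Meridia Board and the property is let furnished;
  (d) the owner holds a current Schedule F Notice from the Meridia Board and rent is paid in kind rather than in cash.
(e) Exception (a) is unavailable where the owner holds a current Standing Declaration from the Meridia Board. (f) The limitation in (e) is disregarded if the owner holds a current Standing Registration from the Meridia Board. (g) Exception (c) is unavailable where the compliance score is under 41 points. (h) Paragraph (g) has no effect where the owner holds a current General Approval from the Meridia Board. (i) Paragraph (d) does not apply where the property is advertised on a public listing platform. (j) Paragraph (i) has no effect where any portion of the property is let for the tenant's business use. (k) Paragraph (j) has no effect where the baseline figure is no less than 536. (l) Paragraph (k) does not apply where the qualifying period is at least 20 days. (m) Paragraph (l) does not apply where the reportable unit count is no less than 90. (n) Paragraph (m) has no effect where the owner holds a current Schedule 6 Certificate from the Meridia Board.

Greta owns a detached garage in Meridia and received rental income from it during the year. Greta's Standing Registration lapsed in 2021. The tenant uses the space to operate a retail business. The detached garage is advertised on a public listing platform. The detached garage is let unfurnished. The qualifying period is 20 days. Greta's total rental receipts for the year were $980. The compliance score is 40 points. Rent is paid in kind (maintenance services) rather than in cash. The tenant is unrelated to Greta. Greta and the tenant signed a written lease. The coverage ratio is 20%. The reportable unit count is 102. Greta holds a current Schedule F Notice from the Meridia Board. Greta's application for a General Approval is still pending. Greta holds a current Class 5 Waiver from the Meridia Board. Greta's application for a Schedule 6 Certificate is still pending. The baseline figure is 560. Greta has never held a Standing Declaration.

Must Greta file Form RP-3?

Yes — Greta must file Form RP-3.

Exception (a) does not apply: a written lease is in place.
Exception (b) fails — the tenant is unrelated to the owner.
Exception (c) fails — the property is let unfurnished.
All of (d)'s requirements are met (a current Schedule F Notice is held; rent is paid in kind). However, paragraphs (i)–(n) must be considered: (i) operates against (d): the property is publicly advertised. (j) would limit (i) — the space is let for business use — but (k) sets (j) aside: (k) operates against (j): the baseline figure is 560, meeting the 536 threshold. (l) operates (the qualifying period is 20 days, meeting the 20 days threshold), but is overridden by (m): (m) operates against (l): the reportable unit count is 102, meeting the 90 threshold. (n) does not operate here (no current Schedule 6 Certificate is held), so (m) stands. (d) is therefore removed.
No exception displaces § 84.8.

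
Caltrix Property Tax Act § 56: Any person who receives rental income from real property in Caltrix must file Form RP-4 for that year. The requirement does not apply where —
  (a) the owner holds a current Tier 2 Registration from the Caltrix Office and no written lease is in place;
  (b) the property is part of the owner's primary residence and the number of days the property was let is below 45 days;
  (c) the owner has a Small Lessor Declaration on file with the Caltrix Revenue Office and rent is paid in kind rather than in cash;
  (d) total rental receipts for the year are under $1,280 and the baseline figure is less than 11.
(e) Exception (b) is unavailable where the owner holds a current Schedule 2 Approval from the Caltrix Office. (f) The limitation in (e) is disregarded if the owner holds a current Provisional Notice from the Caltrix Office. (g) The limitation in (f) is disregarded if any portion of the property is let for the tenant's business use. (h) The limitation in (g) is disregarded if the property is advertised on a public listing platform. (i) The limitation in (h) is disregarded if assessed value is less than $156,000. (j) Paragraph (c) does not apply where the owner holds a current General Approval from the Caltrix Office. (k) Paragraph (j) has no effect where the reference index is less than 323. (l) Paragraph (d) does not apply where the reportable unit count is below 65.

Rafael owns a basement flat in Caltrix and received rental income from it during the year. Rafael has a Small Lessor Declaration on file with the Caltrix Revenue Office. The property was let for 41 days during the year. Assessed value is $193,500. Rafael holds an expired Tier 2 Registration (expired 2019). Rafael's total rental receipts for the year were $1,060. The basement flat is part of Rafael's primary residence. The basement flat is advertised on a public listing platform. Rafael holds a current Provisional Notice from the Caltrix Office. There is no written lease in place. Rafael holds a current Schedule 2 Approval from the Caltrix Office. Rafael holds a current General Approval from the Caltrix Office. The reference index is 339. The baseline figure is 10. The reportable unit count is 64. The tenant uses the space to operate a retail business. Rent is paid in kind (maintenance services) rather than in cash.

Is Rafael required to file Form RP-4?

Exception (a) requires that the owner holds a current Tier 2 Registration from the Caltrix Office; but the Tier 2 Registration is not current, so (a) is unavailable.
Exception (b) is satisfied on its face — the basement flat is part of the primary residence; the number of days the property was let is 41 days, below the 45 days limit. Under paragraphs (e)–(i): (e) operates (a current Schedule 2 Approval is held), but is itself disapplied by (f): (f) operates against (e): a current Provisional Notice is held. (g) would limit (f) — the space is let for business use — but (h) sets (g) aside: (h) operates against (g): the property is publicly advertised. (i), which would lift (h), is not triggered — assessed value is $193,500, not less than $156,000. So (b) applies.
Exception (c): a Small Lessor Declaration is on file; rent is paid in kind — every condition holds. However, paragraphs (j)–(k) must be considered: (j) applies — a current General Approval is held. (k), which would lift (j), is not triggered — the reference index is 339, not less than 323. (c) is therefore removed.
Exception (d)'s conditions are all satisfied: total rental receipts for the year are $1,060, under the $1,280 limit; the baseline figure is 10, less than the 11 limit. However, paragraph (l) must be considered: (l) applies — the reportable unit count is 64, below the 65 limit. (d) is therefore removed.

No — exception (b) applies; Rafael is not required to file Form RP-4.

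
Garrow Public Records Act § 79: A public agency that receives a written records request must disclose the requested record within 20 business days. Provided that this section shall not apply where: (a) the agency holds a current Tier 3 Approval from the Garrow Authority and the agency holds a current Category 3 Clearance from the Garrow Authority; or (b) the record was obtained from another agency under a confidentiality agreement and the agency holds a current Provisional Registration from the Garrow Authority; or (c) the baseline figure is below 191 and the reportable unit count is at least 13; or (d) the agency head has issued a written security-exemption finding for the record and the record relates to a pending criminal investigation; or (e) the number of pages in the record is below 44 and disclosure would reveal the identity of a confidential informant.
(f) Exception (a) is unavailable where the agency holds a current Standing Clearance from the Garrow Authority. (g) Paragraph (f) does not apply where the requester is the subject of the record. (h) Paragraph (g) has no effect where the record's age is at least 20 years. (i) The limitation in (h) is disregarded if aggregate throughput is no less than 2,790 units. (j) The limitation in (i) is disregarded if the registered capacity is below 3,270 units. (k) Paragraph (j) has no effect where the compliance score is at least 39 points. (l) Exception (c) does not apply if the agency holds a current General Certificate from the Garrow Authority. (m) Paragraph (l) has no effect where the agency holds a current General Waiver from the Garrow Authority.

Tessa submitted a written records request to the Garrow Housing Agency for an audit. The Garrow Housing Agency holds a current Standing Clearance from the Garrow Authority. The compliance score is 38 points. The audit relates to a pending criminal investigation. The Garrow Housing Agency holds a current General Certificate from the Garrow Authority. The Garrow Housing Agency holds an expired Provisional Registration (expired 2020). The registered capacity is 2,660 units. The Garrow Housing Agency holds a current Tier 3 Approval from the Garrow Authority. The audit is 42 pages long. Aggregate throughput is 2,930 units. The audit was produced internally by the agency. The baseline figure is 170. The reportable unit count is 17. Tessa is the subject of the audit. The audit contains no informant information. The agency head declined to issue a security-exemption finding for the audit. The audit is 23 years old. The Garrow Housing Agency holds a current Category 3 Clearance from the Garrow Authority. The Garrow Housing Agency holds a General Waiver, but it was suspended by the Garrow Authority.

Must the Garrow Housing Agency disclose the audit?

Yes — the Garrow Housing Agency must disclose the audit.

Exception (a) is satisfied on its face — a current Tier 3 Approval is held; a current Category 3 Clearance is held. However, paragraphs (f)–(k) must be considered: (f) operates against (a): a current Standing Clearance is held. (g) would limit (f) — Tessa is the subject of the audit — but (h) sets (g) aside: (h) applies — the record's age is 23 years, meeting the 20 years threshold. (i) would limit (h) — aggregate throughput is 2,930 units, meeting the 2,790 units threshold — but (j) sets (i) aside: (j) operates against (i): the registered capacity is 2,660 units, below the 3,270 units limit. (k), which would lift (j), is inapplicable — the compliance score is 38 points, short of 39 points. (a) is therefore removed.
Exception (b) does not apply: the audit was produced internally.
Exception (c): the baseline figure is 170, below the 191 limit; the reportable unit count is 17, meeting the 13 threshold — every condition holds. Turning to paragraphs (l)–(m): (l) applies — a current General Certificate is held. (m), which would lift (l), is not triggered — there is no General Waiver in force. (c) is therefore removed.
Exception (d) does not apply: the agency head declined to issue a security-exemption finding.
Exception (e) requires that disclosure would reveal the identity of a confidential informant; but the audit contains no informant information, so (e) is unavailable.
None of the exceptions is available; § 79 applies in full.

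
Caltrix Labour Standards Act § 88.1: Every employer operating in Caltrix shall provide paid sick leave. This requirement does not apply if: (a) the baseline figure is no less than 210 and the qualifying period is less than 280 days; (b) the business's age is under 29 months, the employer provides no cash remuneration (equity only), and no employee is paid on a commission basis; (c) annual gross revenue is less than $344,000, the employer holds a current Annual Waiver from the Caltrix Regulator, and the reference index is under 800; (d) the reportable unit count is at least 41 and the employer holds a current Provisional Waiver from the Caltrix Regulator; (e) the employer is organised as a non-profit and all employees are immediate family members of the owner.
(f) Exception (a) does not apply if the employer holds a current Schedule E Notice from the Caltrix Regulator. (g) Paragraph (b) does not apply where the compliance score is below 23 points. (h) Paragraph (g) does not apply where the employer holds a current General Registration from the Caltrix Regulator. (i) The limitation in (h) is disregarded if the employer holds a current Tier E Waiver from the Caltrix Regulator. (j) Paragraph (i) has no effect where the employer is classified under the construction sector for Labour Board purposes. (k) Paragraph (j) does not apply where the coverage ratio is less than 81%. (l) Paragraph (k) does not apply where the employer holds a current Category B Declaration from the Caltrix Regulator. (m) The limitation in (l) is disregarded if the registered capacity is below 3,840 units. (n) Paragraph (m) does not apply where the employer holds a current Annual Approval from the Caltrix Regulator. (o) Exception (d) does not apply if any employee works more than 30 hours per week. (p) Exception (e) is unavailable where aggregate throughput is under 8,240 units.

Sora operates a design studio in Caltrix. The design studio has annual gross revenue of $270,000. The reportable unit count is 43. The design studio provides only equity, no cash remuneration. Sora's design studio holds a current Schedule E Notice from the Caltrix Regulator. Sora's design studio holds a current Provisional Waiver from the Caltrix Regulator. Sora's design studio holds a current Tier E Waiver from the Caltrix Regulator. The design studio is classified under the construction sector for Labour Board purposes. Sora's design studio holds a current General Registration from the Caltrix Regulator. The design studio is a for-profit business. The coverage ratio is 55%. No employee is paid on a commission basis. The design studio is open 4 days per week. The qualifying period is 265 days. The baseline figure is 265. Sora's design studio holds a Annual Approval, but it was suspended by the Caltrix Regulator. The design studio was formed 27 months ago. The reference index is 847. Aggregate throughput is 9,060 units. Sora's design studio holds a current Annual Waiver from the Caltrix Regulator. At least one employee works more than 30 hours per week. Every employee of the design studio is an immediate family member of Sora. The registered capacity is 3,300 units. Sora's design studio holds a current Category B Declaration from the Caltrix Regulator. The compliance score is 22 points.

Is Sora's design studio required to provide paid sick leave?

Yes — Sora's design studio must provide paid sick leave.

Exception (a)'s conditions are all satisfied: the baseline figure is 265, meeting the 210 threshold; the qualifying period is 265 days, less than the 280 days limit. Turning to paragraph (f): (f) applies — a current Schedule E Notice is held. So (a) is unavailable.
Exception (b): the business's age is 27 months, under the 29 months limit; remuneration is equity-only; no employee is paid on commission — every condition holds. But applying paragraphs (g)–(n): (g) is engaged — the compliance score is 22 points, below the 23 points limit. (h) would limit (g) — a current General Registration is held — but (i) sets (h) aside: (i) operates against (h): a current Tier E Waiver is held. (j) is triggered (the design studio is classified under the construction sector), but yields to (k): (k) is triggered — the coverage ratio is 55%, less than the 81% limit. (l) would limit (k) — a current Category B Declaration is held — but (m) sets (l) aside: (m) applies — the registered capacity is 3,300 units, below the 3,840 units limit. (n), which would lift (m), does not operate here — the Annual Approval is not current. Exception (b) does not apply.
Exception (c) fails — the reference index is 847, not under 800.
Exception (d): the reportable unit count is 43, meeting the 41 threshold; a current Provisional Waiver is held — every condition holds. But applying paragraph (o): (o) operates against (d): at least one employee exceeds 30 hours/week. (d) is therefore removed.
Exception (e) does not apply: the employer is for-profit.
No exception is made out. Sora's design studio falls within the general rule.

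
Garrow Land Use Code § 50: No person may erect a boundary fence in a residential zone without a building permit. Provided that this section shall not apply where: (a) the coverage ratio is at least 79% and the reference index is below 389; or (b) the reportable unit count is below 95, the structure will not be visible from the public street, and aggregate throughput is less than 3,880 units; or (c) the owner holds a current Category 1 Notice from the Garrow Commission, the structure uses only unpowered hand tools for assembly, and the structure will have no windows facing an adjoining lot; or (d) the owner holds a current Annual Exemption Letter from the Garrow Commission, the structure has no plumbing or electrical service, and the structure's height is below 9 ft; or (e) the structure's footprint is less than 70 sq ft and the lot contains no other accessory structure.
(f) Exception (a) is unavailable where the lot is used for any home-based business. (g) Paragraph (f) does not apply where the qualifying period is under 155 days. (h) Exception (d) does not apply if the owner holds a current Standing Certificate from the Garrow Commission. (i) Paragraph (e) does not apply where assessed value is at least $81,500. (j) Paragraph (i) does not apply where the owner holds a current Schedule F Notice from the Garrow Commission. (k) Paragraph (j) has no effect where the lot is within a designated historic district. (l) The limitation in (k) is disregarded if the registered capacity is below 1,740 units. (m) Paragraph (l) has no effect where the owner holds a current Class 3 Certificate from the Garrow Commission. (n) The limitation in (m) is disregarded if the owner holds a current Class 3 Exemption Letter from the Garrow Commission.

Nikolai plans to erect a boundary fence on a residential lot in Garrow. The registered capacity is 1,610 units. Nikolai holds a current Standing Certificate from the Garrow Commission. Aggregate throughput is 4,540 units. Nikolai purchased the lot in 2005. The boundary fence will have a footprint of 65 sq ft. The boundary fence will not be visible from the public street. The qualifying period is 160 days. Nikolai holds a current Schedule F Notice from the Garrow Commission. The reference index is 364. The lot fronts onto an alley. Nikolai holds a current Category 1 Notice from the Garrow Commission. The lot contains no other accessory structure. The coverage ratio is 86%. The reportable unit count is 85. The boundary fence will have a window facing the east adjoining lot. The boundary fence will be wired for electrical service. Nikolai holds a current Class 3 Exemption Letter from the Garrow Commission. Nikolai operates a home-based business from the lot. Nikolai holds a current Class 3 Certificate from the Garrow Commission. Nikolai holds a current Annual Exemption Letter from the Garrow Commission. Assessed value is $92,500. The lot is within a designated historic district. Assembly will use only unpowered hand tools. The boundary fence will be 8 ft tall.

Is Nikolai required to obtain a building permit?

No — exception (e) applies; Nikolai does not need a building permit.

Exception (a): the coverage ratio is 86%, meeting the 79% threshold; the reference index is 364, below the 389 limit — every condition holds. However, paragraphs (f)–(g) must be considered: (f) operates — a home-based business operates on the lot. (g), which would lift (f), does not operate here — the qualifying period is 160 days, not under 155 days. So (a) is unavailable.
Exception (b) does not apply: aggregate throughput is 4,540 units, not less than 3,880 units.
Exception (c) does not apply: a window faces an adjoining lot.
Exception (d) fails — electrical service is planned.
Exception (e): the structure's footprint is 65 sq ft, less than the 70 sq ft limit; the lot has no other accessory structure — every condition holds. Applying paragraphs (i)–(n): (i) would limit (e) — assessed value is $92,500, meeting the $81,500 threshold — but (j) sets (i) aside: (j) operates against (i): a current Schedule F Notice is held. (k) operates (the lot is in a historic district), but is set aside by (l): (l) operates against (k): the registered capacity is 1,610 units, below the 1,740 units limit. (m) is triggered (a current Class 3 Certificate is held), but is displaced by (n): (n) operates against (m): a current Class 3 Exemption Letter is held. (e) remains available.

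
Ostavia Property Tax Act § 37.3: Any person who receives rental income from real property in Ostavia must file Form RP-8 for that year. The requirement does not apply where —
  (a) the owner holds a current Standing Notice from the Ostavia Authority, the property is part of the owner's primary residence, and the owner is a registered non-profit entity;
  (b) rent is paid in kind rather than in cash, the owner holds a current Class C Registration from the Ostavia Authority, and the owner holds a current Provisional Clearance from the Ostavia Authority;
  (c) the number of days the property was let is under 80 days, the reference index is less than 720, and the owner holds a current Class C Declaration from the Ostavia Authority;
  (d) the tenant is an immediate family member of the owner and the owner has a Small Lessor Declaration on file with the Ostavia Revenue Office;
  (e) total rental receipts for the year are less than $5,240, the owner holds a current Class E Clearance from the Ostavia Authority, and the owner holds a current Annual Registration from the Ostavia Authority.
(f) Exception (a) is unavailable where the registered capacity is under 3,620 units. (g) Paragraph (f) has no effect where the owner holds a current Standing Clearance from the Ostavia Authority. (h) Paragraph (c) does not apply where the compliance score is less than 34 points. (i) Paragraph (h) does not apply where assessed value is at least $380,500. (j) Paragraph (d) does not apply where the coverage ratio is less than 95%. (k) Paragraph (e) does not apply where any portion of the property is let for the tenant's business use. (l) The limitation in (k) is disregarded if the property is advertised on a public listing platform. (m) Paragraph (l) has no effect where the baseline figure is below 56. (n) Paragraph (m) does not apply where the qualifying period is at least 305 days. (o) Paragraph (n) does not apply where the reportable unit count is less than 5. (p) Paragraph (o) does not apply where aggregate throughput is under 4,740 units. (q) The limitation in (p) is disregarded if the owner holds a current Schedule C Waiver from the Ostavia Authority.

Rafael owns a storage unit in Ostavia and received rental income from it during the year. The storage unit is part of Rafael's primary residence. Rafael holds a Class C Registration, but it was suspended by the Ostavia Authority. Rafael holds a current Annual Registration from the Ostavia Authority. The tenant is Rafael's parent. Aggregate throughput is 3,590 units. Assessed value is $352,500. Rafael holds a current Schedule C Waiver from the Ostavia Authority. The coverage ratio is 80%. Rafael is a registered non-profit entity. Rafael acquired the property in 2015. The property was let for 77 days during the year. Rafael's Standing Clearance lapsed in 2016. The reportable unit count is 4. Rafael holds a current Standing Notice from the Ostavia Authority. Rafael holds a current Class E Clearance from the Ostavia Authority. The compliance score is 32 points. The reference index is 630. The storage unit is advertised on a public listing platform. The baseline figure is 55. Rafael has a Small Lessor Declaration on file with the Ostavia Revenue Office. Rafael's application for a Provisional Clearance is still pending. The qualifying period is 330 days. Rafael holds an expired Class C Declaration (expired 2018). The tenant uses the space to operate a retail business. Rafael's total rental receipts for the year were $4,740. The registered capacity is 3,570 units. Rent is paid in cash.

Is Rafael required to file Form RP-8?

Yes — Rafael must file Form RP-8.

Exception (a): a current Standing Notice is held; the storage unit is part of the primary residence; Rafael is a registered non-profit — every condition holds. However, paragraphs (f)–(g) must be considered: (f) is triggered — the registered capacity is 3,570 units, under the 3,620 units limit. (g), which would lift (f), is inapplicable — there is no Standing Clearance in force. (a) is therefore removed.
Exception (b) fails — rent is paid in cash.
Exception (c) fails — the Class C Declaration is not current.
Exception (d) is satisfied on its face — the tenant is an immediate family member; a Small Lessor Declaration is on file. But: (j) operates against (d): the coverage ratio is 80%, less than the 95% limit. So (d) is unavailable.
All of (e)'s requirements are met (total rental receipts for the year are $4,740, less than the $5,240 limit; a current Class E Clearance is held; a current Annual Registration is held). But applying paragraphs (k)–(q): (k) operates against (e): the space is let for business use. (l) applies (the property is publicly advertised), but is itself disapplied by (m): (m) operates against (l): the baseline figure is 55, below the 56 limit. (n) would limit (m) — the qualifying period is 330 days, meeting the 305 days threshold — but (o) sets (n) aside: (o) is triggered — the reportable unit count is 4, less than the 5 limit. (p) applies (aggregate throughput is 3,590 units, under the 4,740 units limit), but is displaced by (q): (q) operates against (p): a current Schedule C Waiver is held. So (e) is unavailable.
No exception displaces § 37.3.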